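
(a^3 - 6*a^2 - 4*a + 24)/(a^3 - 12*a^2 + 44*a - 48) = (a + 2)/(a - 4)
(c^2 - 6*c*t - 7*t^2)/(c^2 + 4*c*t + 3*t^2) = (c - 7*t)/(c + 3*t)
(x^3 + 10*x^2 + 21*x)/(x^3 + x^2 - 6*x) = (x + 7)/(x - 2)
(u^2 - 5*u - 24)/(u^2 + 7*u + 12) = (u - 8)/(u + 4)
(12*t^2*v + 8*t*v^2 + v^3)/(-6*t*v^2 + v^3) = (-12*t^2 - 8*t*v - v^2)/(v*(6*t - v))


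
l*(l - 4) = l^2 - 4*l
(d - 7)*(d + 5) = d^2 - 2*d - 35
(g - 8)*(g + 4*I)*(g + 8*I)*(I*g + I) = I*g^4 - 12*g^3 - 7*I*g^3 + 84*g^2 - 40*I*g^2 + 96*g + 224*I*g + 256*I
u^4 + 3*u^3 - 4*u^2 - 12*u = u*(u - 2)*(u + 2)*(u + 3)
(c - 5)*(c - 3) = c^2 - 8*c + 15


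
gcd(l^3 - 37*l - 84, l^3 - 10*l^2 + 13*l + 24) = 1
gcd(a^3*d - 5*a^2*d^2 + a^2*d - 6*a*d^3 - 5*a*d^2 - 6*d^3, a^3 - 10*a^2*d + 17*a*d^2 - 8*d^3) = 1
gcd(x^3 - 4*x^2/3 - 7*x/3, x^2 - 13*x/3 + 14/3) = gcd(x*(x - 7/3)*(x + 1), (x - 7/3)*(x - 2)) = x - 7/3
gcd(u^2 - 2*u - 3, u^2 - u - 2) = u + 1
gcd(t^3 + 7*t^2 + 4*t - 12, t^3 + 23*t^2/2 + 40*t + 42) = t^2 + 8*t + 12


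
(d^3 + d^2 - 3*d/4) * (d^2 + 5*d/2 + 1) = d^5 + 7*d^4/2 + 11*d^3/4 - 7*d^2/8 - 3*d/4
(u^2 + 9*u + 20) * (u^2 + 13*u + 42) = u^4 + 22*u^3 + 179*u^2 + 638*u + 840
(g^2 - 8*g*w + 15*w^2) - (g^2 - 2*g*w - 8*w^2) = -6*g*w + 23*w^2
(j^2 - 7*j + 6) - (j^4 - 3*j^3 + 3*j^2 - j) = -j^4 + 3*j^3 - 2*j^2 - 6*j + 6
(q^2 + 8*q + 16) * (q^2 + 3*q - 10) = q^4 + 11*q^3 + 30*q^2 - 32*q - 160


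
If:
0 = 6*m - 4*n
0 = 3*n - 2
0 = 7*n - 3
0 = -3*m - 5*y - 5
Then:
No Solution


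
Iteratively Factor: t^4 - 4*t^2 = (t - 2)*(t^3 + 2*t^2) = t*(t - 2)*(t^2 + 2*t) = t^2*(t - 2)*(t + 2)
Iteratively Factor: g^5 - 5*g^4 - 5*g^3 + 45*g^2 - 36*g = (g - 1)*(g^4 - 4*g^3 - 9*g^2 + 36*g) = (g - 1)*(g + 3)*(g^3 - 7*g^2 + 12*g) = g*(g - 1)*(g + 3)*(g^2 - 7*g + 12) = g*(g - 4)*(g - 1)*(g + 3)*(g - 3)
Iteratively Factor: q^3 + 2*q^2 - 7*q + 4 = (q + 4)*(q^2 - 2*q + 1) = (q - 1)*(q + 4)*(q - 1)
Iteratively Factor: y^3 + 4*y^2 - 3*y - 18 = (y + 3)*(y^2 + y - 6) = (y + 3)^2*(y - 2)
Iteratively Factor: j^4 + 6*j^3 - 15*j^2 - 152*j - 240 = (j + 4)*(j^3 + 2*j^2 - 23*j - 60) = (j - 5)*(j + 4)*(j^2 + 7*j + 12) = (j - 5)*(j + 4)^2*(j + 3)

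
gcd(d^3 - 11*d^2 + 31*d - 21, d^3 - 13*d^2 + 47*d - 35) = d^2 - 8*d + 7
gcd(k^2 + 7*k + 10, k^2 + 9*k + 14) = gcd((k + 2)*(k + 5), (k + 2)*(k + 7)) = k + 2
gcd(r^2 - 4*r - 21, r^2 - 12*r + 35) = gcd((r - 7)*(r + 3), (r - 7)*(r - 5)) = r - 7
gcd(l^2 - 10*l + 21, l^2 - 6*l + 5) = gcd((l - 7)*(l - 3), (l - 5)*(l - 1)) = 1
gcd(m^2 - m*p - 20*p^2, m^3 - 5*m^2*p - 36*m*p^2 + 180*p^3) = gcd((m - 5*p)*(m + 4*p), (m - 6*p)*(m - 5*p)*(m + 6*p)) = -m + 5*p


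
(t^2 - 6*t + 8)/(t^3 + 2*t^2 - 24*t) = (t - 2)/(t*(t + 6))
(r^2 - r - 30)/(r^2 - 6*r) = (r + 5)/r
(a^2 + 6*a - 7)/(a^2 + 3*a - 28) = (a - 1)/(a - 4)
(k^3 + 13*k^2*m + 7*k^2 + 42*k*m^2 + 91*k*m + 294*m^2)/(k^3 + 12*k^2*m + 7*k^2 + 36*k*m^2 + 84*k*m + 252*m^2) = (k + 7*m)/(k + 6*m)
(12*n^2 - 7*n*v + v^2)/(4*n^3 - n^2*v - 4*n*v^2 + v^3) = (-3*n + v)/(-n^2 + v^2)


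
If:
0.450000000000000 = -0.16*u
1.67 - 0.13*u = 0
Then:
No Solution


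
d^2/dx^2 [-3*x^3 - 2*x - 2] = -18*x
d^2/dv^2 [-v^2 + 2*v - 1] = -2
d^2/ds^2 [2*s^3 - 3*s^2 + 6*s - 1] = 12*s - 6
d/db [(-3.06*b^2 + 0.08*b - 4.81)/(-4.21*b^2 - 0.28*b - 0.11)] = (1.1936*b^2 - 39.827*b - 1.3556)/(17.7241*b^4 + 2.3576*b^3 + 1.0046*b^2 + 0.0616*b + 0.0121)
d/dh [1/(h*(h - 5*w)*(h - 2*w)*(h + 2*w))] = (-4*h^3 + 15*h^2*w + 8*h*w^2 - 20*w^3)/(h^2*(h^6 - 10*h^5*w + 17*h^4*w^2 + 80*h^3*w^3 - 184*h^2*w^4 - 160*h*w^5 + 400*w^6))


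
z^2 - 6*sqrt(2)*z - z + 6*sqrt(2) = (z - 1)*(z - 6*sqrt(2))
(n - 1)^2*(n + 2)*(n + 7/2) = n^4 + 7*n^3/2 - 3*n^2 - 17*n/2 + 7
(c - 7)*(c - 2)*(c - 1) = c^3 - 10*c^2 + 23*c - 14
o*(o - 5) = o^2 - 5*o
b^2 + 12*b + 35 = (b + 5)*(b + 7)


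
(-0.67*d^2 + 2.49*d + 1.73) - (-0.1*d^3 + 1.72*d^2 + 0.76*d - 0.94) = 0.1*d^3 - 2.39*d^2 + 1.73*d + 2.67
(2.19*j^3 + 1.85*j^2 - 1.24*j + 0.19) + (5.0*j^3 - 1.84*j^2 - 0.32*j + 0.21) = 7.19*j^3 + 0.01*j^2 - 1.56*j + 0.4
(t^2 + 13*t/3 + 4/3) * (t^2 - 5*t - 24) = t^4 - 2*t^3/3 - 133*t^2/3 - 332*t/3 - 32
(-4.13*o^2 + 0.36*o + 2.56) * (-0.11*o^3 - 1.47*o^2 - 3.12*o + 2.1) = 0.4543*o^5 + 6.0315*o^4 + 12.0748*o^3 - 13.5594*o^2 - 7.2312*o + 5.376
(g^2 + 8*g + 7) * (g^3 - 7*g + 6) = g^5 + 8*g^4 - 50*g^2 - g + 42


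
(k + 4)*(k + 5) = k^2 + 9*k + 20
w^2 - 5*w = w*(w - 5)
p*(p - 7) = p^2 - 7*p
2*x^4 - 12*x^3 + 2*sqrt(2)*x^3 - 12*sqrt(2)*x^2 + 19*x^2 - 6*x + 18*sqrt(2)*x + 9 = (x - 3)^2*(sqrt(2)*x + 1)^2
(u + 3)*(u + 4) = u^2 + 7*u + 12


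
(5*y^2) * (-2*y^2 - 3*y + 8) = -10*y^4 - 15*y^3 + 40*y^2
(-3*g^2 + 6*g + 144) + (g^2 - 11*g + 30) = -2*g^2 - 5*g + 174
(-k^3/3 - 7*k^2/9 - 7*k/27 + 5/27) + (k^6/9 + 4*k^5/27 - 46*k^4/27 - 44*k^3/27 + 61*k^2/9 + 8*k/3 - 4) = k^6/9 + 4*k^5/27 - 46*k^4/27 - 53*k^3/27 + 6*k^2 + 65*k/27 - 103/27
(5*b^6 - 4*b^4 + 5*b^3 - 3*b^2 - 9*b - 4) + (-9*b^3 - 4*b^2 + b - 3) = 5*b^6 - 4*b^4 - 4*b^3 - 7*b^2 - 8*b - 7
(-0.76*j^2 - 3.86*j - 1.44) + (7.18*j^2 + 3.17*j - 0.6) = 6.42*j^2 - 0.69*j - 2.04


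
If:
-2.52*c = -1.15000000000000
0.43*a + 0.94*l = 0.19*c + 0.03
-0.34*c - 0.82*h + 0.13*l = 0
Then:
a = 0.27141011443337 - 2.18604651162791*l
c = 0.46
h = 0.158536585365854*l - 0.189217963608208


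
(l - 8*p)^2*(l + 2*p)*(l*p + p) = l^4*p - 14*l^3*p^2 + l^3*p + 32*l^2*p^3 - 14*l^2*p^2 + 128*l*p^4 + 32*l*p^3 + 128*p^4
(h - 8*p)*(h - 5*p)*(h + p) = h^3 - 12*h^2*p + 27*h*p^2 + 40*p^3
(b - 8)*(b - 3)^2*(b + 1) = b^4 - 13*b^3 + 43*b^2 - 15*b - 72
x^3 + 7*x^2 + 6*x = x*(x + 1)*(x + 6)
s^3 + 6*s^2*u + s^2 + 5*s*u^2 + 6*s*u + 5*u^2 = (s + 1)*(s + u)*(s + 5*u)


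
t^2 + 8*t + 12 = (t + 2)*(t + 6)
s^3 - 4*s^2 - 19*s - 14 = (s - 7)*(s + 1)*(s + 2)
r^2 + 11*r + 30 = (r + 5)*(r + 6)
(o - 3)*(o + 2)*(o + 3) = o^3 + 2*o^2 - 9*o - 18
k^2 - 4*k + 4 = (k - 2)^2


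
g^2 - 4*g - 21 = (g - 7)*(g + 3)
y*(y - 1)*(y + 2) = y^3 + y^2 - 2*y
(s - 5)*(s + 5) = s^2 - 25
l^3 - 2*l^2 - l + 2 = (l - 2)*(l - 1)*(l + 1)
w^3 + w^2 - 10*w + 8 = (w - 2)*(w - 1)*(w + 4)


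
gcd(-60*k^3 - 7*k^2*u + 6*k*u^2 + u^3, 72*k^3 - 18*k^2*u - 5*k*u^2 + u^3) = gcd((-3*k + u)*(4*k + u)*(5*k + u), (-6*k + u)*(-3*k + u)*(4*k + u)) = -12*k^2 + k*u + u^2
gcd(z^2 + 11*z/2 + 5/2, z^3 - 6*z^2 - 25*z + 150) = z + 5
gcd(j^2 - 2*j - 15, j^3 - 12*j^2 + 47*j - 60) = j - 5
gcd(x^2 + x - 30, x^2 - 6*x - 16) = 1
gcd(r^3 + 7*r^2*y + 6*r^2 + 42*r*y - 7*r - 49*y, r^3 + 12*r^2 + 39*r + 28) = r + 7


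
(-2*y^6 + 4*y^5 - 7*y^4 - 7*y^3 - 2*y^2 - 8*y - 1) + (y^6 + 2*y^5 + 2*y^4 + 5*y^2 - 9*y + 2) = -y^6 + 6*y^5 - 5*y^4 - 7*y^3 + 3*y^2 - 17*y + 1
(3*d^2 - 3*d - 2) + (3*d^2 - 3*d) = 6*d^2 - 6*d - 2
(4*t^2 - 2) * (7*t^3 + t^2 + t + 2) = 28*t^5 + 4*t^4 - 10*t^3 + 6*t^2 - 2*t - 4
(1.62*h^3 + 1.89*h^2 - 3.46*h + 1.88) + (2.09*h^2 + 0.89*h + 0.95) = 1.62*h^3 + 3.98*h^2 - 2.57*h + 2.83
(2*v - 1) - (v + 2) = v - 3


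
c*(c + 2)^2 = c^3 + 4*c^2 + 4*c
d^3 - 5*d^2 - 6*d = d*(d - 6)*(d + 1)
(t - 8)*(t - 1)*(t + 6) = t^3 - 3*t^2 - 46*t + 48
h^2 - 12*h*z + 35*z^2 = (h - 7*z)*(h - 5*z)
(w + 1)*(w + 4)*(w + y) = w^3 + w^2*y + 5*w^2 + 5*w*y + 4*w + 4*y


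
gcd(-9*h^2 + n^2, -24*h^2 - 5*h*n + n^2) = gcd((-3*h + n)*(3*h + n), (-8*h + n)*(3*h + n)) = 3*h + n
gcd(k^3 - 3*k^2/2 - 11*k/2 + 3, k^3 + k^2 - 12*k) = k - 3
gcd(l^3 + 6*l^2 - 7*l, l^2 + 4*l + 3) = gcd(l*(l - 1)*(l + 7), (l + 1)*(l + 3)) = 1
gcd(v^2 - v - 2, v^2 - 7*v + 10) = v - 2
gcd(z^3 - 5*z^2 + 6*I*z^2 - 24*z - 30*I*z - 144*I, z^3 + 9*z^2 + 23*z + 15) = z + 3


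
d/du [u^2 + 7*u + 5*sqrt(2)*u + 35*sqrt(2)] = 2*u + 7 + 5*sqrt(2)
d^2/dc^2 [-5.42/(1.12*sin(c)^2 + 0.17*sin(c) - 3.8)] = (27.195392*sin(c)^4 + 3.095904*sin(c)^3 + 51.63363*sin(c)^2 - 2.690488*sin(c) - 46.448316)/(1.12*sin(c)^2 + 0.17*sin(c) - 3.8)^3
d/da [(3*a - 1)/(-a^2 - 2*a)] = (3*a^2 - 2*a - 2)/(a^2*(a^2 + 4*a + 4))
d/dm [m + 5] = 1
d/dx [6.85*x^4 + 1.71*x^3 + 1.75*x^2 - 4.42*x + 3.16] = 27.4*x^3 + 5.13*x^2 + 3.5*x - 4.42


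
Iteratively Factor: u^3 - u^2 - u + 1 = (u - 1)*(u^2 - 1) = (u - 1)*(u + 1)*(u - 1)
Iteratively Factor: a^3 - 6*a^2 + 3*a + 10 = (a - 2)*(a^2 - 4*a - 5) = (a - 2)*(a + 1)*(a - 5)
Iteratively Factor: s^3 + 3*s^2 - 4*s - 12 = (s + 3)*(s^2 - 4) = (s + 2)*(s + 3)*(s - 2)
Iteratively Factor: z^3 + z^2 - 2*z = (z)*(z^2 + z - 2) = z*(z - 1)*(z + 2)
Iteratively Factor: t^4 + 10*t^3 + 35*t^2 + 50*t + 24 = (t + 3)*(t^3 + 7*t^2 + 14*t + 8) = (t + 2)*(t + 3)*(t^2 + 5*t + 4) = (t + 2)*(t + 3)*(t + 4)*(t + 1)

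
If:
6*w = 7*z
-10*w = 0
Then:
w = 0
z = 0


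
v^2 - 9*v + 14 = (v - 7)*(v - 2)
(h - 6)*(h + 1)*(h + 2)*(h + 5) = h^4 + 2*h^3 - 31*h^2 - 92*h - 60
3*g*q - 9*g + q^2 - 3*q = (3*g + q)*(q - 3)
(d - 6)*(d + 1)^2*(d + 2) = d^4 - 2*d^3 - 19*d^2 - 28*d - 12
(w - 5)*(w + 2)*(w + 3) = w^3 - 19*w - 30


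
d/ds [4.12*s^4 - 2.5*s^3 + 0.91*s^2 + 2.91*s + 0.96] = 16.48*s^3 - 7.5*s^2 + 1.82*s + 2.91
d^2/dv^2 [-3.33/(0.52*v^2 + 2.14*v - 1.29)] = (1.800864*v^2 + 7.411248*v - 3.33*(1.04*v + 2.14)*(2.08*v + 4.28) - 4.467528)/(0.52*v^2 + 2.14*v - 1.29)^3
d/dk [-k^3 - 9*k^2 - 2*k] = -3*k^2 - 18*k - 2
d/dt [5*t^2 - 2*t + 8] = 10*t - 2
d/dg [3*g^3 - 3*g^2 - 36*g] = 9*g^2 - 6*g - 36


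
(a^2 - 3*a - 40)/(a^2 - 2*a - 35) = (a - 8)/(a - 7)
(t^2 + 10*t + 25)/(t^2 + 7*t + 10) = (t + 5)/(t + 2)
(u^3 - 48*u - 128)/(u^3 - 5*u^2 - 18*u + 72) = (u^2 - 4*u - 32)/(u^2 - 9*u + 18)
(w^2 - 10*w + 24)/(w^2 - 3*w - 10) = (-w^2 + 10*w - 24)/(-w^2 + 3*w + 10)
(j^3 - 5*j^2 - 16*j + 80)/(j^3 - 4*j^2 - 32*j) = (j^2 - 9*j + 20)/(j*(j - 8))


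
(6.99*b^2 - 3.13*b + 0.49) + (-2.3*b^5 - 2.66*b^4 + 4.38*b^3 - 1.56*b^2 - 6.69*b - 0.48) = -2.3*b^5 - 2.66*b^4 + 4.38*b^3 + 5.43*b^2 - 9.82*b + 0.01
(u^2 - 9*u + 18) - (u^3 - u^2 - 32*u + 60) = -u^3 + 2*u^2 + 23*u - 42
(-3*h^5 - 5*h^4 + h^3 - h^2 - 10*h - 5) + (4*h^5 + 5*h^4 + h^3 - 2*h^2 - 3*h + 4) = h^5 + 2*h^3 - 3*h^2 - 13*h - 1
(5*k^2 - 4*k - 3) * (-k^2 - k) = -5*k^4 - k^3 + 7*k^2 + 3*k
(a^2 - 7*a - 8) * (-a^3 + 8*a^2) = -a^5 + 15*a^4 - 48*a^3 - 64*a^2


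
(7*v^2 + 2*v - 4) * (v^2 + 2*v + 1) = 7*v^4 + 16*v^3 + 7*v^2 - 6*v - 4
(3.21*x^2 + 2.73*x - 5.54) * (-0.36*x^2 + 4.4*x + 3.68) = -1.1556*x^4 + 13.1412*x^3 + 25.8192*x^2 - 14.3296*x - 20.3872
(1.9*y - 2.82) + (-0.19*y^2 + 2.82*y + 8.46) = -0.19*y^2 + 4.72*y + 5.64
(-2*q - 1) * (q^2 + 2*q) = -2*q^3 - 5*q^2 - 2*q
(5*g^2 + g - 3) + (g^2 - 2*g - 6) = 6*g^2 - g - 9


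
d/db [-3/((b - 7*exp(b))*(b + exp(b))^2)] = 3*((1 - 7*exp(b))*(b + exp(b)) + 2*(b - 7*exp(b))*(exp(b) + 1))/((b - 7*exp(b))^2*(b + exp(b))^3)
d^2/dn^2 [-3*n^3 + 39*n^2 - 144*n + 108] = 78 - 18*n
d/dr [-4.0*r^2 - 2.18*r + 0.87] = -8.0*r - 2.18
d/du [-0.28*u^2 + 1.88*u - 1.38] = 1.88 - 0.56*u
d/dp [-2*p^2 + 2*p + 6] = 2 - 4*p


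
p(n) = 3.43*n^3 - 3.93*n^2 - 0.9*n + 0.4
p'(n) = 10.29*n^2 - 7.86*n - 0.9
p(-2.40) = -67.49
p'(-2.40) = 77.23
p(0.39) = -0.35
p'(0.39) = -2.40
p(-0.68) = -1.88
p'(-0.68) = 9.20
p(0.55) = -0.71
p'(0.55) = -2.11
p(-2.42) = -69.05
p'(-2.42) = 78.38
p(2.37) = 21.85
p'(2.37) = 38.27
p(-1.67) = -25.03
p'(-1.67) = 40.92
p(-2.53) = -78.02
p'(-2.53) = 84.85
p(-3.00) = -124.88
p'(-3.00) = 115.29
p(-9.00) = -2810.30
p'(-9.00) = 903.33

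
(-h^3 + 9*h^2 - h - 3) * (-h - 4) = h^4 - 5*h^3 - 35*h^2 + 7*h + 12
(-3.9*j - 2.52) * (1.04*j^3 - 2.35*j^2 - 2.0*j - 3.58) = -4.056*j^4 + 6.5442*j^3 + 13.722*j^2 + 19.002*j + 9.0216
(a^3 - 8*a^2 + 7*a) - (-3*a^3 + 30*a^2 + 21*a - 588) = 4*a^3 - 38*a^2 - 14*a + 588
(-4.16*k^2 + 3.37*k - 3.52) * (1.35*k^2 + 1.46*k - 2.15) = -5.616*k^4 - 1.5241*k^3 + 9.1122*k^2 - 12.3847*k + 7.568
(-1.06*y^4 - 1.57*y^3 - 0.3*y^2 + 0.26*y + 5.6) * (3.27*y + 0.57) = -3.4662*y^5 - 5.7381*y^4 - 1.8759*y^3 + 0.6792*y^2 + 18.4602*y + 3.192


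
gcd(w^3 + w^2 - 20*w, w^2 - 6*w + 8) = w - 4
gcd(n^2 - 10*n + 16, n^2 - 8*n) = n - 8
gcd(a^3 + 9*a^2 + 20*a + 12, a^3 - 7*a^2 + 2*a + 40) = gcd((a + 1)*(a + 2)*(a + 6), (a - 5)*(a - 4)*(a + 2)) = a + 2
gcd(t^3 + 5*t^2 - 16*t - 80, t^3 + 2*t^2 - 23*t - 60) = t + 4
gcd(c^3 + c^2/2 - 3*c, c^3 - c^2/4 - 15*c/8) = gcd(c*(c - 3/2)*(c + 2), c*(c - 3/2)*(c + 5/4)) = c^2 - 3*c/2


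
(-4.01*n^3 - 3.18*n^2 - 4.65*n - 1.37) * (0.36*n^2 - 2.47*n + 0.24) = -1.4436*n^5 + 8.7599*n^4 + 5.2182*n^3 + 10.2291*n^2 + 2.2679*n - 0.3288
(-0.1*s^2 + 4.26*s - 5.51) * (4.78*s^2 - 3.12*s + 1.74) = -0.478*s^4 + 20.6748*s^3 - 39.803*s^2 + 24.6036*s - 9.5874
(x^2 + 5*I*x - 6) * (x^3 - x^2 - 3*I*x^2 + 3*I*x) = x^5 - x^4 + 2*I*x^4 + 9*x^3 - 2*I*x^3 - 9*x^2 + 18*I*x^2 - 18*I*x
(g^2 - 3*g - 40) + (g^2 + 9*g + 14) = 2*g^2 + 6*g - 26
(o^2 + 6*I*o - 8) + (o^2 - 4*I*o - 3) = 2*o^2 + 2*I*o - 11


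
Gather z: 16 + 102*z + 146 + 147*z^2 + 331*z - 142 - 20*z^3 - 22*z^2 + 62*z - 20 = -20*z^3 + 125*z^2 + 495*z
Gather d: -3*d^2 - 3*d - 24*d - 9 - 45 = -3*d^2 - 27*d - 54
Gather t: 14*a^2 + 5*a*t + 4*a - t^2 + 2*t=14*a^2 + 4*a - t^2 + t*(5*a + 2)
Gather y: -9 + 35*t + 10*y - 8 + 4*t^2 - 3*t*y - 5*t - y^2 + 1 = 4*t^2 + 30*t - y^2 + y*(10 - 3*t) - 16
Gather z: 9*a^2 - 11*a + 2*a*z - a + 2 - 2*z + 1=9*a^2 - 12*a + z*(2*a - 2) + 3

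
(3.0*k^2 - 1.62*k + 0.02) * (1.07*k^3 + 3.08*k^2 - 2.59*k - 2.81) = 3.21*k^5 + 7.5066*k^4 - 12.7382*k^3 - 4.1726*k^2 + 4.5004*k - 0.0562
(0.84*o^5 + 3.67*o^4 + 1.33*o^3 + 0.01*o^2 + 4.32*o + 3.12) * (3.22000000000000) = 2.7048*o^5 + 11.8174*o^4 + 4.2826*o^3 + 0.0322*o^2 + 13.9104*o + 10.0464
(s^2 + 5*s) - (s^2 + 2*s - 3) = 3*s + 3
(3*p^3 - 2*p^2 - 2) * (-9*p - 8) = -27*p^4 - 6*p^3 + 16*p^2 + 18*p + 16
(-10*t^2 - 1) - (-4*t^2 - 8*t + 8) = -6*t^2 + 8*t - 9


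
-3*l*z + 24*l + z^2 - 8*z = (-3*l + z)*(z - 8)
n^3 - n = n*(n - 1)*(n + 1)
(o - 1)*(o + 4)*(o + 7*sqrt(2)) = o^3 + 3*o^2 + 7*sqrt(2)*o^2 - 4*o + 21*sqrt(2)*o - 28*sqrt(2)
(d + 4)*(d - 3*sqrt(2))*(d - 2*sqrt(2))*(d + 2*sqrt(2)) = d^4 - 3*sqrt(2)*d^3 + 4*d^3 - 12*sqrt(2)*d^2 - 8*d^2 - 32*d + 24*sqrt(2)*d + 96*sqrt(2)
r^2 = r^2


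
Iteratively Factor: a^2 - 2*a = (a - 2)*(a)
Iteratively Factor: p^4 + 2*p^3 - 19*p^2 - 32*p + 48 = (p + 4)*(p^3 - 2*p^2 - 11*p + 12) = (p - 4)*(p + 4)*(p^2 + 2*p - 3) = (p - 4)*(p + 3)*(p + 4)*(p - 1)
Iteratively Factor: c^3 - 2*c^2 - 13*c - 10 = (c - 5)*(c^2 + 3*c + 2) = (c - 5)*(c + 2)*(c + 1)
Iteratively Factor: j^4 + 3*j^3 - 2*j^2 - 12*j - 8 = (j - 2)*(j^3 + 5*j^2 + 8*j + 4) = (j - 2)*(j + 2)*(j^2 + 3*j + 2) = (j - 2)*(j + 1)*(j + 2)*(j + 2)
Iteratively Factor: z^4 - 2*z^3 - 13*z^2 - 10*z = (z + 1)*(z^3 - 3*z^2 - 10*z) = (z + 1)*(z + 2)*(z^2 - 5*z) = z*(z + 1)*(z + 2)*(z - 5)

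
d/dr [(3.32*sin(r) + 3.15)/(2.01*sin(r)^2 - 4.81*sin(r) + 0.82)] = (-6.6732*sin(r)^2 - 12.663*sin(r) + 17.8739)*cos(r)/(4.0401*sin(r)^4 - 19.3362*sin(r)^3 + 26.4325*sin(r)^2 - 7.8884*sin(r) + 0.6724)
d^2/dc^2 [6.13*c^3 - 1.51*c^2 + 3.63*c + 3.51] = 36.78*c - 3.02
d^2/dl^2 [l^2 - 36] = 2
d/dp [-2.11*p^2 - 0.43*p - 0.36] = -4.22*p - 0.43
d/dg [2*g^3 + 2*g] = 6*g^2 + 2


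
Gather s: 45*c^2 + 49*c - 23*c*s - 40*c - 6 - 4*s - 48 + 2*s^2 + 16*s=45*c^2 + 9*c + 2*s^2 + s*(12 - 23*c) - 54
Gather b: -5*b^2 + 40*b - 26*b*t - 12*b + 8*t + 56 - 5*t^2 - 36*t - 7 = -5*b^2 + b*(28 - 26*t) - 5*t^2 - 28*t + 49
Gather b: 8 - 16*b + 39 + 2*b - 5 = 42 - 14*b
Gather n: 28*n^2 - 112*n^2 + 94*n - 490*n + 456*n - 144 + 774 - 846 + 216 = -84*n^2 + 60*n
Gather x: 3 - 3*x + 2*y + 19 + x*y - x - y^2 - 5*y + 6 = x*(y - 4) - y^2 - 3*y + 28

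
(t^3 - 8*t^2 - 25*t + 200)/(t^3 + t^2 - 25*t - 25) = (t - 8)/(t + 1)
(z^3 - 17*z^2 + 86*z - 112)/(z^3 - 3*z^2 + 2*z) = (z^2 - 15*z + 56)/(z*(z - 1))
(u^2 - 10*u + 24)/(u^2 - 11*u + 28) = (u - 6)/(u - 7)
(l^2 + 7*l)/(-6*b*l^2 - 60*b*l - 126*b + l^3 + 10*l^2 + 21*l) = -l/(6*b*l + 18*b - l^2 - 3*l)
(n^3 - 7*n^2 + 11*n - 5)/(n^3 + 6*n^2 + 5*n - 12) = (n^2 - 6*n + 5)/(n^2 + 7*n + 12)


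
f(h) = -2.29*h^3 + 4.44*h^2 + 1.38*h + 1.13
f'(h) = -6.87*h^2 + 8.88*h + 1.38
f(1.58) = 5.36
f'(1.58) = -1.74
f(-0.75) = 3.56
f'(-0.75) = -9.14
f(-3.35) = 132.43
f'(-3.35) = -105.47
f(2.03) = 3.07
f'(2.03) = -8.90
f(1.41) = 5.48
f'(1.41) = 0.24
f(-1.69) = 22.53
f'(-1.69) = -33.25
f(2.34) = -0.67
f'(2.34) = -15.46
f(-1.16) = 9.08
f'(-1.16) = -18.17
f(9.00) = -1296.22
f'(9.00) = -475.17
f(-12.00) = 4581.05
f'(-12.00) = -1094.46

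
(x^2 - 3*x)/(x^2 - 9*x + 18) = x/(x - 6)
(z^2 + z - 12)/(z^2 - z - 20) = (z - 3)/(z - 5)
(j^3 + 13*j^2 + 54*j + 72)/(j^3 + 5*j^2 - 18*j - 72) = (j + 4)/(j - 4)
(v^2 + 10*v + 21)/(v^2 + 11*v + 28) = (v + 3)/(v + 4)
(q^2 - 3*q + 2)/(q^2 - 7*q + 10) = (q - 1)/(q - 5)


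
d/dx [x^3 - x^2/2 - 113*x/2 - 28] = 3*x^2 - x - 113/2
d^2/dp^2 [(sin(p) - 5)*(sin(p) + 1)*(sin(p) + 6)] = -9*sin(p)^3 - 8*sin(p)^2 + 35*sin(p) + 4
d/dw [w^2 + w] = 2*w + 1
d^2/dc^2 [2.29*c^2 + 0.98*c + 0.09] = 4.58000000000000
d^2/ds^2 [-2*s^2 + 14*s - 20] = -4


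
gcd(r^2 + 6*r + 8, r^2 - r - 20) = r + 4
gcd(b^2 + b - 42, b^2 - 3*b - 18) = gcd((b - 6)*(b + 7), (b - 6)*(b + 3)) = b - 6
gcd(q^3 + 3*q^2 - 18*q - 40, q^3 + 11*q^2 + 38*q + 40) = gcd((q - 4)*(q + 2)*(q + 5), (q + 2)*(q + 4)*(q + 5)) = q^2 + 7*q + 10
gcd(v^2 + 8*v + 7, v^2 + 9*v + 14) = v + 7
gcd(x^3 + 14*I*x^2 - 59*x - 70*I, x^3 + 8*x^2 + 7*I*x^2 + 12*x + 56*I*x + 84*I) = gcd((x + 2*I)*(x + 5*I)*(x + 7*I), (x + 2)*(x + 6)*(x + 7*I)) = x + 7*I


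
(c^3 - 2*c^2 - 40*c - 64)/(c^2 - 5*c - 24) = (c^2 + 6*c + 8)/(c + 3)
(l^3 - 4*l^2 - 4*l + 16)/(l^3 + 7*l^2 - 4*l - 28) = (l - 4)/(l + 7)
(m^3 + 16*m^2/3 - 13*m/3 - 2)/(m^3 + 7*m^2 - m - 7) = (m^2 + 19*m/3 + 2)/(m^2 + 8*m + 7)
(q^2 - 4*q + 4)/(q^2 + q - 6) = (q - 2)/(q + 3)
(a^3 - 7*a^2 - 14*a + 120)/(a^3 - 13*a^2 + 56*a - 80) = (a^2 - 2*a - 24)/(a^2 - 8*a + 16)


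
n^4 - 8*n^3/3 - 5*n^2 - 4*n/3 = n*(n - 4)*(n + 1/3)*(n + 1)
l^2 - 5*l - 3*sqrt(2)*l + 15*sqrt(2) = (l - 5)*(l - 3*sqrt(2))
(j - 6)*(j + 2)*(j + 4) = j^3 - 28*j - 48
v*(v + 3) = v^2 + 3*v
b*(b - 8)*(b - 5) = b^3 - 13*b^2 + 40*b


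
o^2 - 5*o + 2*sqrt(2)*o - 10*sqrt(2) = (o - 5)*(o + 2*sqrt(2))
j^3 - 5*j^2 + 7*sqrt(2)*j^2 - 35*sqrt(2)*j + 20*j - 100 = (j - 5)*(j + 2*sqrt(2))*(j + 5*sqrt(2))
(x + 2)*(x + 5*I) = x^2 + 2*x + 5*I*x + 10*I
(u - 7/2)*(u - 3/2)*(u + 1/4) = u^3 - 19*u^2/4 + 4*u + 21/16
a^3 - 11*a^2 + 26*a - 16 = (a - 8)*(a - 2)*(a - 1)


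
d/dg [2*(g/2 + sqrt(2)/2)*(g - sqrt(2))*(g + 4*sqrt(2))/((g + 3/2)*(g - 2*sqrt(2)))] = 4*(g^4 - 4*sqrt(2)*g^3 + 3*g^3 - 14*g^2 - 3*sqrt(2)*g^2 - 48*g + 16*sqrt(2)*g - 32 + 18*sqrt(2))/(4*g^4 - 16*sqrt(2)*g^3 + 12*g^3 - 48*sqrt(2)*g^2 + 41*g^2 - 36*sqrt(2)*g + 96*g + 72)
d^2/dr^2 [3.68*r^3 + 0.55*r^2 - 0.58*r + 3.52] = 22.08*r + 1.1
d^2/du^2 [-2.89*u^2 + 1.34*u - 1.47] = -5.78000000000000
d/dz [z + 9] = 1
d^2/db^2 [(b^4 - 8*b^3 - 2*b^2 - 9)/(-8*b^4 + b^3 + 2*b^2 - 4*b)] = 12*(84*b^9 + 56*b^8 + 88*b^7 + 663*b^6 - 224*b^5 - 211*b^4 + 144*b^3 - 36*b + 24)/(b^3*(512*b^9 - 192*b^8 - 360*b^7 + 863*b^6 - 102*b^5 - 384*b^4 + 424*b^3 - 96*b + 64))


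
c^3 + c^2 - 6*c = c*(c - 2)*(c + 3)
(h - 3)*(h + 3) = h^2 - 9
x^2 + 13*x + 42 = (x + 6)*(x + 7)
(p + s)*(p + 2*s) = p^2 + 3*p*s + 2*s^2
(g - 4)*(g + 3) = g^2 - g - 12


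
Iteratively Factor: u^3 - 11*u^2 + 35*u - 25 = (u - 5)*(u^2 - 6*u + 5) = (u - 5)^2*(u - 1)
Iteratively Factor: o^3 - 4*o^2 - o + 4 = (o - 1)*(o^2 - 3*o - 4) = (o - 1)*(o + 1)*(o - 4)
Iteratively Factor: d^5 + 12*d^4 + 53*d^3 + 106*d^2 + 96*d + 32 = (d + 1)*(d^4 + 11*d^3 + 42*d^2 + 64*d + 32) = (d + 1)*(d + 4)*(d^3 + 7*d^2 + 14*d + 8) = (d + 1)*(d + 2)*(d + 4)*(d^2 + 5*d + 4) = (d + 1)*(d + 2)*(d + 4)^2*(d + 1)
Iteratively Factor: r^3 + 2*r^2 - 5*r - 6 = (r - 2)*(r^2 + 4*r + 3) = (r - 2)*(r + 1)*(r + 3)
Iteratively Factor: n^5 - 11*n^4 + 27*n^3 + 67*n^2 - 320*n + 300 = (n - 2)*(n^4 - 9*n^3 + 9*n^2 + 85*n - 150) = (n - 5)*(n - 2)*(n^3 - 4*n^2 - 11*n + 30) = (n - 5)*(n - 2)*(n + 3)*(n^2 - 7*n + 10) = (n - 5)^2*(n - 2)*(n + 3)*(n - 2)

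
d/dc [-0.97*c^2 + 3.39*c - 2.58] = 3.39 - 1.94*c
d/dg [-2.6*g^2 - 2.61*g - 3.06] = -5.2*g - 2.61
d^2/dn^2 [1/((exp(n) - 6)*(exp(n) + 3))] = (4*exp(3*n) - 9*exp(2*n) + 81*exp(n) - 54)*exp(n)/(exp(6*n) - 9*exp(5*n) - 27*exp(4*n) + 297*exp(3*n) + 486*exp(2*n) - 2916*exp(n) - 5832)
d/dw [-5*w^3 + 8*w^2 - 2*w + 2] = -15*w^2 + 16*w - 2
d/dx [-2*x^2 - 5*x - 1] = -4*x - 5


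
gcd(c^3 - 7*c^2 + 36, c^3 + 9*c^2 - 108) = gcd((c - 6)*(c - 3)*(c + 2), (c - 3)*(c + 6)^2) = c - 3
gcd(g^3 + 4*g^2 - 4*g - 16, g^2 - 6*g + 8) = g - 2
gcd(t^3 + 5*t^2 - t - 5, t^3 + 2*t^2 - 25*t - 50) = t + 5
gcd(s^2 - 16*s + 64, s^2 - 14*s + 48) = s - 8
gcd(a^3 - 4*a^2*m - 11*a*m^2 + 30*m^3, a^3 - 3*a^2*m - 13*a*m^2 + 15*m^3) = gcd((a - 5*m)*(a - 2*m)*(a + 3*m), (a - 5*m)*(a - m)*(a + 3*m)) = a^2 - 2*a*m - 15*m^2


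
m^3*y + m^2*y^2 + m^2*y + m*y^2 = m*(m + y)*(m*y + y)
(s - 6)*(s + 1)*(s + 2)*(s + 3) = s^4 - 25*s^2 - 60*s - 36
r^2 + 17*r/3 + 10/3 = (r + 2/3)*(r + 5)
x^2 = x^2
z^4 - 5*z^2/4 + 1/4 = (z - 1)*(z - 1/2)*(z + 1/2)*(z + 1)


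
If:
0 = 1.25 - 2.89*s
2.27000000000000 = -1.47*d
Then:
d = -1.54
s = 0.43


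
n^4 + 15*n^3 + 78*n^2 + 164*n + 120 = (n + 2)^2*(n + 5)*(n + 6)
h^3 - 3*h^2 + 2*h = h*(h - 2)*(h - 1)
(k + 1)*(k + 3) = k^2 + 4*k + 3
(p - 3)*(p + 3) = p^2 - 9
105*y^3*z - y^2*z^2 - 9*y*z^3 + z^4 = z*(-7*y + z)*(-5*y + z)*(3*y + z)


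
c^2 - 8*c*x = c*(c - 8*x)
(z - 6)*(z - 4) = z^2 - 10*z + 24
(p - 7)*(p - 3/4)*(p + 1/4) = p^3 - 15*p^2/2 + 53*p/16 + 21/16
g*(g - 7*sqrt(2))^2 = g^3 - 14*sqrt(2)*g^2 + 98*g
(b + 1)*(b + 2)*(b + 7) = b^3 + 10*b^2 + 23*b + 14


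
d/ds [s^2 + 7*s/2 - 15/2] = 2*s + 7/2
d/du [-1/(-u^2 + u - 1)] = (1 - 2*u)/(u^2 - u + 1)^2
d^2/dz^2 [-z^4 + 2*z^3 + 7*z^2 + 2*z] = -12*z^2 + 12*z + 14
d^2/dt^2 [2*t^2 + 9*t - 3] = 4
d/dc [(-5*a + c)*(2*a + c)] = -3*a + 2*c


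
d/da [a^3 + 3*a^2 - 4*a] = 3*a^2 + 6*a - 4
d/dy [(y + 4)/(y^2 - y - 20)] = -1/(y^2 - 10*y + 25)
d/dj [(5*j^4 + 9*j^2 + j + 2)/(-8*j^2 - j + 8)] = (-80*j^5 - 15*j^4 + 160*j^3 - j^2 + 176*j + 10)/(64*j^4 + 16*j^3 - 127*j^2 - 16*j + 64)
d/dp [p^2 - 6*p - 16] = 2*p - 6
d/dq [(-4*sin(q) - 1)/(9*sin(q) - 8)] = 41*cos(q)/(9*sin(q) - 8)^2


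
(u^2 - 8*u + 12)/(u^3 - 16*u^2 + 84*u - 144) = (u - 2)/(u^2 - 10*u + 24)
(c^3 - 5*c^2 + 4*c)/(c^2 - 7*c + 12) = c*(c - 1)/(c - 3)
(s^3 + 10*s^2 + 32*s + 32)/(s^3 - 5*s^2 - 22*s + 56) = (s^2 + 6*s + 8)/(s^2 - 9*s + 14)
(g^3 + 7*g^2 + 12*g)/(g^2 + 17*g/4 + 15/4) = 4*g*(g + 4)/(4*g + 5)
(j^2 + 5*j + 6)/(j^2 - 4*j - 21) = (j + 2)/(j - 7)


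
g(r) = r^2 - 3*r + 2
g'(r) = 2*r - 3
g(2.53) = 0.81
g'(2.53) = 2.06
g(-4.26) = 32.93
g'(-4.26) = -11.52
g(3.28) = 2.92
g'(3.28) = 3.56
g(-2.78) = 18.07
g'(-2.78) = -8.56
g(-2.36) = 14.65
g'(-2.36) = -7.72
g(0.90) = 0.11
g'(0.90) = -1.20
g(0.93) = 0.07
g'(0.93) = -1.14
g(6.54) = 25.15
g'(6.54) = 10.08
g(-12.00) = 182.00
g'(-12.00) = -27.00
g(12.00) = 110.00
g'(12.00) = 21.00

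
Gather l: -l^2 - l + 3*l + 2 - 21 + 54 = -l^2 + 2*l + 35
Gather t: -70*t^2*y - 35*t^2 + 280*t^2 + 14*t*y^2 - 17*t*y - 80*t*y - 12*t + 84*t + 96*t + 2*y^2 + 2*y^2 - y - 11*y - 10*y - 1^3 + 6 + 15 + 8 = t^2*(245 - 70*y) + t*(14*y^2 - 97*y + 168) + 4*y^2 - 22*y + 28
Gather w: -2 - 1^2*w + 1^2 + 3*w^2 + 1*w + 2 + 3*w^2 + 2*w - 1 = 6*w^2 + 2*w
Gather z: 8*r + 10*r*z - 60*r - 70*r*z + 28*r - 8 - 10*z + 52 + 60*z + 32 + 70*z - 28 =-24*r + z*(120 - 60*r) + 48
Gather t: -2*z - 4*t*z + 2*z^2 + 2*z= -4*t*z + 2*z^2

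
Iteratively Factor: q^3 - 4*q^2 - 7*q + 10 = (q - 1)*(q^2 - 3*q - 10) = (q - 1)*(q + 2)*(q - 5)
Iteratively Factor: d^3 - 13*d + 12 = (d - 1)*(d^2 + d - 12) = (d - 3)*(d - 1)*(d + 4)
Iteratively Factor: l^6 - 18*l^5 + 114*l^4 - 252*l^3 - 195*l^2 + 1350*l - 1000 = (l - 5)*(l^5 - 13*l^4 + 49*l^3 - 7*l^2 - 230*l + 200) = (l - 5)*(l + 2)*(l^4 - 15*l^3 + 79*l^2 - 165*l + 100) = (l - 5)*(l - 4)*(l + 2)*(l^3 - 11*l^2 + 35*l - 25) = (l - 5)*(l - 4)*(l - 1)*(l + 2)*(l^2 - 10*l + 25) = (l - 5)^2*(l - 4)*(l - 1)*(l + 2)*(l - 5)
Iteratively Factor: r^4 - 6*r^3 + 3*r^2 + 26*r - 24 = (r - 3)*(r^3 - 3*r^2 - 6*r + 8) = (r - 3)*(r + 2)*(r^2 - 5*r + 4) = (r - 4)*(r - 3)*(r + 2)*(r - 1)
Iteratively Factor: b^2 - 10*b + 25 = (b - 5)*(b - 5)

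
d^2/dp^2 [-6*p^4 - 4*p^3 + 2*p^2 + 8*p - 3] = -72*p^2 - 24*p + 4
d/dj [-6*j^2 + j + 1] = 1 - 12*j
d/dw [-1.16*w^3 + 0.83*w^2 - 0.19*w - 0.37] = -3.48*w^2 + 1.66*w - 0.19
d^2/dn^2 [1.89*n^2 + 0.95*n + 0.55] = 3.78000000000000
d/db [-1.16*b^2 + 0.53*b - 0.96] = 0.53 - 2.32*b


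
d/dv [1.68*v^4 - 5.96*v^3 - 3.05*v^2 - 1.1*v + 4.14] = 6.72*v^3 - 17.88*v^2 - 6.1*v - 1.1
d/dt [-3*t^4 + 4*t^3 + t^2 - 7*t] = -12*t^3 + 12*t^2 + 2*t - 7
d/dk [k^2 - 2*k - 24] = 2*k - 2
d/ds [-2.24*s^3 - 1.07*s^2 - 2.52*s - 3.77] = -6.72*s^2 - 2.14*s - 2.52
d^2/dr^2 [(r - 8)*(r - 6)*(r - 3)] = 6*r - 34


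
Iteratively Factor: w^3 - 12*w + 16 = (w - 2)*(w^2 + 2*w - 8) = (w - 2)*(w + 4)*(w - 2)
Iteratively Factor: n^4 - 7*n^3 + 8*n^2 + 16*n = (n - 4)*(n^3 - 3*n^2 - 4*n) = (n - 4)^2*(n^2 + n) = (n - 4)^2*(n + 1)*(n)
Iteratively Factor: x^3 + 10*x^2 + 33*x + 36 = (x + 3)*(x^2 + 7*x + 12) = (x + 3)^2*(x + 4)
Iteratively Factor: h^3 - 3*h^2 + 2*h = (h)*(h^2 - 3*h + 2) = h*(h - 2)*(h - 1)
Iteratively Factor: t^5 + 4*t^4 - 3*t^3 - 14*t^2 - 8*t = (t + 1)*(t^4 + 3*t^3 - 6*t^2 - 8*t) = (t - 2)*(t + 1)*(t^3 + 5*t^2 + 4*t) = (t - 2)*(t + 1)*(t + 4)*(t^2 + t) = (t - 2)*(t + 1)^2*(t + 4)*(t)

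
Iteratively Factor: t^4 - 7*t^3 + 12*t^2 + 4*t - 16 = (t + 1)*(t^3 - 8*t^2 + 20*t - 16) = (t - 2)*(t + 1)*(t^2 - 6*t + 8) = (t - 4)*(t - 2)*(t + 1)*(t - 2)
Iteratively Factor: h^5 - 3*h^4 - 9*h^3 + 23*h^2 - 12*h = (h + 3)*(h^4 - 6*h^3 + 9*h^2 - 4*h) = (h - 4)*(h + 3)*(h^3 - 2*h^2 + h) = (h - 4)*(h - 1)*(h + 3)*(h^2 - h) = (h - 4)*(h - 1)^2*(h + 3)*(h)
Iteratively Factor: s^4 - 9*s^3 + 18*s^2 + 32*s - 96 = (s + 2)*(s^3 - 11*s^2 + 40*s - 48) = (s - 3)*(s + 2)*(s^2 - 8*s + 16) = (s - 4)*(s - 3)*(s + 2)*(s - 4)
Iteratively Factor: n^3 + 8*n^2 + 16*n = (n + 4)*(n^2 + 4*n) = (n + 4)^2*(n)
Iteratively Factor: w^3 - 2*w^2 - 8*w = (w)*(w^2 - 2*w - 8) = w*(w + 2)*(w - 4)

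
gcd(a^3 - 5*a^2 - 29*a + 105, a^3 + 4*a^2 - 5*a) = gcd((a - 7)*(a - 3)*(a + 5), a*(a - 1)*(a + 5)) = a + 5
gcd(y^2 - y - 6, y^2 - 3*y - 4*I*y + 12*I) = y - 3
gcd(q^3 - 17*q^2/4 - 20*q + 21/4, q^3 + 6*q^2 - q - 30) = q + 3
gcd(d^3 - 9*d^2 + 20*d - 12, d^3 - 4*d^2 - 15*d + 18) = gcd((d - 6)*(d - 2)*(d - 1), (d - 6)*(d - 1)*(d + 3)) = d^2 - 7*d + 6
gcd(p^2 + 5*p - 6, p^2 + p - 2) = p - 1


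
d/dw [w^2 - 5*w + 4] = 2*w - 5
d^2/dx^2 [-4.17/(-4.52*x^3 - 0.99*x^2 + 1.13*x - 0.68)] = (-(113.0904*x + 8.2566)*(4.52*x^3 + 0.99*x^2 - 1.13*x + 0.68) + 4.17*(13.56*x^2 + 1.98*x - 1.13)*(27.12*x^2 + 3.96*x - 2.26))/(4.52*x^3 + 0.99*x^2 - 1.13*x + 0.68)^3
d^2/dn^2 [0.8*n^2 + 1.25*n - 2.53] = 1.60000000000000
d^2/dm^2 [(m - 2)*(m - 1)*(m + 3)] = 6*m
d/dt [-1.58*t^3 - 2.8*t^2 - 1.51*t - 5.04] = -4.74*t^2 - 5.6*t - 1.51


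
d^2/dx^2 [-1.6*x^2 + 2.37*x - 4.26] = -3.20000000000000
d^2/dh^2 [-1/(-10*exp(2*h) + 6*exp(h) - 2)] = ((3 - 20*exp(h))*(5*exp(2*h) - 3*exp(h) + 1)/2 + (10*exp(h) - 3)^2*exp(h))*exp(h)/(5*exp(2*h) - 3*exp(h) + 1)^3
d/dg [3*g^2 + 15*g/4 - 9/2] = 6*g + 15/4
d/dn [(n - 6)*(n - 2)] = 2*n - 8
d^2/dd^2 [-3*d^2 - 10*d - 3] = -6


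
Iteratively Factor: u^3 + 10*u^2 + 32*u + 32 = (u + 4)*(u^2 + 6*u + 8) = (u + 4)^2*(u + 2)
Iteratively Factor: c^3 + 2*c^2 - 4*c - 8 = (c - 2)*(c^2 + 4*c + 4) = (c - 2)*(c + 2)*(c + 2)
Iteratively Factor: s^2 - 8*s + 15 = (s - 3)*(s - 5)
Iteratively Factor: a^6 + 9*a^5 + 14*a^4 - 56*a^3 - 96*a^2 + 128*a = (a + 4)*(a^5 + 5*a^4 - 6*a^3 - 32*a^2 + 32*a) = a*(a + 4)*(a^4 + 5*a^3 - 6*a^2 - 32*a + 32) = a*(a + 4)^2*(a^3 + a^2 - 10*a + 8) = a*(a + 4)^3*(a^2 - 3*a + 2) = a*(a - 2)*(a + 4)^3*(a - 1)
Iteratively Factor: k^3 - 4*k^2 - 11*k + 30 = (k - 5)*(k^2 + k - 6) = (k - 5)*(k - 2)*(k + 3)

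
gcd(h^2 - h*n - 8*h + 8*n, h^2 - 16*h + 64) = h - 8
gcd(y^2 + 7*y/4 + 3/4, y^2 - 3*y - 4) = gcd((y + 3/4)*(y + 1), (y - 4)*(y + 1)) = y + 1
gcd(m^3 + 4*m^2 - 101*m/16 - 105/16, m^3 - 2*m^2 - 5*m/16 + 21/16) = m^2 - m - 21/16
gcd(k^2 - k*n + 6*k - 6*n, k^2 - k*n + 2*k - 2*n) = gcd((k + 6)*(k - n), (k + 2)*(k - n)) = k - n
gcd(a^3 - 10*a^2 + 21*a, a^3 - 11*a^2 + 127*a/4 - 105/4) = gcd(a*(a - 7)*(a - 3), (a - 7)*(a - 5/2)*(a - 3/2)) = a - 7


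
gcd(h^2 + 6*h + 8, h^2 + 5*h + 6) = h + 2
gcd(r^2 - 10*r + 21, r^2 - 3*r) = r - 3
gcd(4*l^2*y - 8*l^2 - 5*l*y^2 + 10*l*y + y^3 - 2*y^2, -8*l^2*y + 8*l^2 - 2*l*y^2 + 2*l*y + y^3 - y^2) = -4*l + y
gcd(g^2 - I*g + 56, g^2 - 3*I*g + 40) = g - 8*I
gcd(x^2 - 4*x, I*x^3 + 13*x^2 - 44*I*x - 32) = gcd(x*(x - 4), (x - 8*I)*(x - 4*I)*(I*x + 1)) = 1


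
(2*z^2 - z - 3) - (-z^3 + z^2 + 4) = z^3 + z^2 - z - 7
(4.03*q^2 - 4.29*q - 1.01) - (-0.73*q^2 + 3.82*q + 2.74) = 4.76*q^2 - 8.11*q - 3.75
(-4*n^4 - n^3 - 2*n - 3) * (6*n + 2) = -24*n^5 - 14*n^4 - 2*n^3 - 12*n^2 - 22*n - 6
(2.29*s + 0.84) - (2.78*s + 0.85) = -0.49*s - 0.01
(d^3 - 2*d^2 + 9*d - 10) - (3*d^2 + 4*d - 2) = d^3 - 5*d^2 + 5*d - 8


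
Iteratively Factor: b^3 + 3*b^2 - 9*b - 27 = (b + 3)*(b^2 - 9) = (b - 3)*(b + 3)*(b + 3)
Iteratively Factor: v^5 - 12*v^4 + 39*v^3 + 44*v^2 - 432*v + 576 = (v - 3)*(v^4 - 9*v^3 + 12*v^2 + 80*v - 192) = (v - 3)*(v + 3)*(v^3 - 12*v^2 + 48*v - 64) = (v - 4)*(v - 3)*(v + 3)*(v^2 - 8*v + 16) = (v - 4)^2*(v - 3)*(v + 3)*(v - 4)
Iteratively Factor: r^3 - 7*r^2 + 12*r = (r)*(r^2 - 7*r + 12) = r*(r - 3)*(r - 4)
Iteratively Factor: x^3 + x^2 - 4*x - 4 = (x - 2)*(x^2 + 3*x + 2) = (x - 2)*(x + 2)*(x + 1)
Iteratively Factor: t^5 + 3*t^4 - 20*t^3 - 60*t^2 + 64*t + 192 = (t - 2)*(t^4 + 5*t^3 - 10*t^2 - 80*t - 96) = (t - 2)*(t + 2)*(t^3 + 3*t^2 - 16*t - 48) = (t - 2)*(t + 2)*(t + 3)*(t^2 - 16) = (t - 4)*(t - 2)*(t + 2)*(t + 3)*(t + 4)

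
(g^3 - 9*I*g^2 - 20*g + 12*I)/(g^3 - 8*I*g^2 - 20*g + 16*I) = (g^2 - 7*I*g - 6)/(g^2 - 6*I*g - 8)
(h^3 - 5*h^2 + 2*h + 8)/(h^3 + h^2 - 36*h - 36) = (h^2 - 6*h + 8)/(h^2 - 36)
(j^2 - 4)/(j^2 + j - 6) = (j + 2)/(j + 3)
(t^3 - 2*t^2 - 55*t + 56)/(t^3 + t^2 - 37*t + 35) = (t - 8)/(t - 5)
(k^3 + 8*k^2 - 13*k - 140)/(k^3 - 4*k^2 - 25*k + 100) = (k + 7)/(k - 5)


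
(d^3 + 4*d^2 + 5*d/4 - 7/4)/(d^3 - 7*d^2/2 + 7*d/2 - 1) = (2*d^2 + 9*d + 7)/(2*(d^2 - 3*d + 2))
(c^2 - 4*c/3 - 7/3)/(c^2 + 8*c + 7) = (c - 7/3)/(c + 7)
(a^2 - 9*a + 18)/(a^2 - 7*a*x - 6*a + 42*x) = (3 - a)/(-a + 7*x)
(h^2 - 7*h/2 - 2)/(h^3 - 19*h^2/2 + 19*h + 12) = 1/(h - 6)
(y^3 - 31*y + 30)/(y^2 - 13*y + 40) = (y^2 + 5*y - 6)/(y - 8)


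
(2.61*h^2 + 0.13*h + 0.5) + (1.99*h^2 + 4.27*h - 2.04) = 4.6*h^2 + 4.4*h - 1.54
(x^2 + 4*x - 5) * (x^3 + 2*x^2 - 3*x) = x^5 + 6*x^4 - 22*x^2 + 15*x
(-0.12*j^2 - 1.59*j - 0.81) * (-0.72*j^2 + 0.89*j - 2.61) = 0.0864*j^4 + 1.038*j^3 - 0.5187*j^2 + 3.429*j + 2.1141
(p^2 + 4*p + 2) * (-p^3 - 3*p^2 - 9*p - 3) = -p^5 - 7*p^4 - 23*p^3 - 45*p^2 - 30*p - 6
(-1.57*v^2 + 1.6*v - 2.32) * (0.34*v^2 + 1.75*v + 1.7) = -0.5338*v^4 - 2.2035*v^3 - 0.6578*v^2 - 1.34*v - 3.944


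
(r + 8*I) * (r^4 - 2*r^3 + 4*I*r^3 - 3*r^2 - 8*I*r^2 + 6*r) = r^5 - 2*r^4 + 12*I*r^4 - 35*r^3 - 24*I*r^3 + 70*r^2 - 24*I*r^2 + 48*I*r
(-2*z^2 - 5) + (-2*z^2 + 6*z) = -4*z^2 + 6*z - 5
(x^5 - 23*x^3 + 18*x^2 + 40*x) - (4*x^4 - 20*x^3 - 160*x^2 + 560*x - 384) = x^5 - 4*x^4 - 3*x^3 + 178*x^2 - 520*x + 384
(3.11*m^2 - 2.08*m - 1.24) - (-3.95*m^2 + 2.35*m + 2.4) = 7.06*m^2 - 4.43*m - 3.64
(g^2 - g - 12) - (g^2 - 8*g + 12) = 7*g - 24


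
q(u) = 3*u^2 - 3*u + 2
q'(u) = 6*u - 3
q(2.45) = 12.66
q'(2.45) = 11.70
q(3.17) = 22.64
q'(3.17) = 16.02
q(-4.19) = 67.24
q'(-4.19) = -28.14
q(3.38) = 26.13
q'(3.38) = 17.28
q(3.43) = 27.00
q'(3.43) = 17.58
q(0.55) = 1.26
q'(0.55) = 0.30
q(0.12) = 1.68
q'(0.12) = -2.28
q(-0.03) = 2.09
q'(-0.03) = -3.18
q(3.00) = 20.00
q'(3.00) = 15.00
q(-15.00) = 722.00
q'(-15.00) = -93.00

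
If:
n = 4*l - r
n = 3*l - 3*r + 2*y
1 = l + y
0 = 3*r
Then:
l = 2/3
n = 8/3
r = 0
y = 1/3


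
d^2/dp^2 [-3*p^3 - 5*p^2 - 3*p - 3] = -18*p - 10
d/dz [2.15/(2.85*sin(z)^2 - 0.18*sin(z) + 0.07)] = (0.387 - 12.255*sin(z))*cos(z)/(2.85*sin(z)^2 - 0.18*sin(z) + 0.07)^2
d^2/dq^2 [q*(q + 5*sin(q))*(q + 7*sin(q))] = -12*q^2*sin(q) + 48*q*cos(q) + 70*q*cos(2*q) + 6*q + 24*sin(q) + 70*sin(2*q)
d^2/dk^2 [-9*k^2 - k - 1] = -18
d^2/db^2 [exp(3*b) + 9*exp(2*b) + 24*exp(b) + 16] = (9*exp(2*b) + 36*exp(b) + 24)*exp(b)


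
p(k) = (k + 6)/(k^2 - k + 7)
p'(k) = (1 - 2*k)*(k + 6)/(k^2 - k + 7)^2 + 1/(k^2 - k + 7)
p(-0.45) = 0.73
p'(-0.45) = 0.31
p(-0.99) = 0.56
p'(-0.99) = 0.30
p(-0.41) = 0.74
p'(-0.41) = 0.31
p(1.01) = 1.00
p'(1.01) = -0.00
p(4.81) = 0.43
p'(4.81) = -0.11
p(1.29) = 0.99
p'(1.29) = -0.08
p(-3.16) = 0.14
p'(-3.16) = 0.10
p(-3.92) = 0.08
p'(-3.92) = 0.06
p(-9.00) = -0.03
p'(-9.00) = 0.00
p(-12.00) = -0.04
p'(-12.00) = 0.00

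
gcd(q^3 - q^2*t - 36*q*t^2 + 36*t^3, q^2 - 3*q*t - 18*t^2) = q - 6*t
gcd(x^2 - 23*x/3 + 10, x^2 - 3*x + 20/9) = x - 5/3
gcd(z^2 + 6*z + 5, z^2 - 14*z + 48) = 1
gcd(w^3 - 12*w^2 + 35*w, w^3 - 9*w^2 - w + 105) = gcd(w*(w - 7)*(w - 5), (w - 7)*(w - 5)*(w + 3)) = w^2 - 12*w + 35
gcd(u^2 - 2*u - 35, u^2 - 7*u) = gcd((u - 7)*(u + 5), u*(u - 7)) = u - 7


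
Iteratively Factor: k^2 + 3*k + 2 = (k + 2)*(k + 1)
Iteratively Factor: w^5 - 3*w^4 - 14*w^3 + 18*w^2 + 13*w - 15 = (w - 1)*(w^4 - 2*w^3 - 16*w^2 + 2*w + 15) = (w - 5)*(w - 1)*(w^3 + 3*w^2 - w - 3) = (w - 5)*(w - 1)*(w + 3)*(w^2 - 1) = (w - 5)*(w - 1)^2*(w + 3)*(w + 1)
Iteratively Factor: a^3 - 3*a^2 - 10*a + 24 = (a + 3)*(a^2 - 6*a + 8) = (a - 2)*(a + 3)*(a - 4)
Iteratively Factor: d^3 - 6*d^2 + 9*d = (d - 3)*(d^2 - 3*d) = (d - 3)^2*(d)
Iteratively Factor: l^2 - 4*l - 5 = (l - 5)*(l + 1)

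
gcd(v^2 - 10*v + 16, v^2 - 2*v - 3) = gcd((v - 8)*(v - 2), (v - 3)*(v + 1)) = 1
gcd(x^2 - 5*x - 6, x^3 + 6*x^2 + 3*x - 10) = 1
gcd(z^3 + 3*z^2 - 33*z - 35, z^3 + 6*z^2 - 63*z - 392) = z + 7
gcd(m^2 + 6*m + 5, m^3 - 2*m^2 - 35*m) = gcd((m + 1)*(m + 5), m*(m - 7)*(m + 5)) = m + 5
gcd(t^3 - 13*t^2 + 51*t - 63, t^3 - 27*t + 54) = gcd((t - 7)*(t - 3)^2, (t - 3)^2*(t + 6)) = t^2 - 6*t + 9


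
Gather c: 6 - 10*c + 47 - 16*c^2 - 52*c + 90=-16*c^2 - 62*c + 143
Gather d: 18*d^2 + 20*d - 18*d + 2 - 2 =18*d^2 + 2*d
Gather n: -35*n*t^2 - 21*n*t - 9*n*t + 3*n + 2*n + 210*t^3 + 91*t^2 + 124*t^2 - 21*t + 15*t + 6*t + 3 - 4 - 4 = n*(-35*t^2 - 30*t + 5) + 210*t^3 + 215*t^2 - 5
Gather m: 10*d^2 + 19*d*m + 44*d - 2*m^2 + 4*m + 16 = 10*d^2 + 44*d - 2*m^2 + m*(19*d + 4) + 16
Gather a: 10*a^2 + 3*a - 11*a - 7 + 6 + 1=10*a^2 - 8*a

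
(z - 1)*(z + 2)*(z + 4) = z^3 + 5*z^2 + 2*z - 8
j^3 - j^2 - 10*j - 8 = (j - 4)*(j + 1)*(j + 2)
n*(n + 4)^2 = n^3 + 8*n^2 + 16*n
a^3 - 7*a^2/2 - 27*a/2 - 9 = (a - 6)*(a + 1)*(a + 3/2)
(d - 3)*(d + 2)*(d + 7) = d^3 + 6*d^2 - 13*d - 42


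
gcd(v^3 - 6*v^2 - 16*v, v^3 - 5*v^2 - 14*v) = v^2 + 2*v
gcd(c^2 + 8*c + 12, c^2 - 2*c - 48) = c + 6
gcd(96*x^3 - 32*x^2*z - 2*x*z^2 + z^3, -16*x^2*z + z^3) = 4*x - z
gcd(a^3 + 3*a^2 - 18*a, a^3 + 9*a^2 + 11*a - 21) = 1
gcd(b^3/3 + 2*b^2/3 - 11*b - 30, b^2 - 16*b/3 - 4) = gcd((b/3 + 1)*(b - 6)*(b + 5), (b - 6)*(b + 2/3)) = b - 6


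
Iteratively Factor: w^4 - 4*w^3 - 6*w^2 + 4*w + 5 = (w + 1)*(w^3 - 5*w^2 - w + 5) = (w + 1)^2*(w^2 - 6*w + 5) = (w - 1)*(w + 1)^2*(w - 5)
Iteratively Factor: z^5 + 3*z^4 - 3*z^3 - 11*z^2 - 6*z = (z)*(z^4 + 3*z^3 - 3*z^2 - 11*z - 6) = z*(z + 1)*(z^3 + 2*z^2 - 5*z - 6) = z*(z + 1)*(z + 3)*(z^2 - z - 2) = z*(z - 2)*(z + 1)*(z + 3)*(z + 1)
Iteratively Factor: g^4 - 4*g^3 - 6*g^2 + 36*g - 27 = (g - 3)*(g^3 - g^2 - 9*g + 9) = (g - 3)*(g + 3)*(g^2 - 4*g + 3) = (g - 3)^2*(g + 3)*(g - 1)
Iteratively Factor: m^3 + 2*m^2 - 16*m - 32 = (m - 4)*(m^2 + 6*m + 8) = (m - 4)*(m + 4)*(m + 2)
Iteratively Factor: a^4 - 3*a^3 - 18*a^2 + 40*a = (a)*(a^3 - 3*a^2 - 18*a + 40) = a*(a + 4)*(a^2 - 7*a + 10) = a*(a - 5)*(a + 4)*(a - 2)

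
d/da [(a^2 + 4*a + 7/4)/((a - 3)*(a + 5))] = (-4*a^2 - 67*a - 127)/(2*(a^4 + 4*a^3 - 26*a^2 - 60*a + 225))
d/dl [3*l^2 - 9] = 6*l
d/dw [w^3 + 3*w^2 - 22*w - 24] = 3*w^2 + 6*w - 22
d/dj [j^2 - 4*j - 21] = 2*j - 4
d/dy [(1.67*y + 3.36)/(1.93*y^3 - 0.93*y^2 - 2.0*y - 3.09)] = (-6.4462*y^3 - 17.9013*y^2 + 6.2496*y + 1.5597)/(3.7249*y^6 - 3.5898*y^5 - 6.8551*y^4 - 8.2074*y^3 + 9.7474*y^2 + 12.36*y + 9.5481)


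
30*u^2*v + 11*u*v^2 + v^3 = v*(5*u + v)*(6*u + v)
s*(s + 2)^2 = s^3 + 4*s^2 + 4*s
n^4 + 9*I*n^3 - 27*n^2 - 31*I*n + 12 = (n + I)^2*(n + 3*I)*(n + 4*I)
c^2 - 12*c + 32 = (c - 8)*(c - 4)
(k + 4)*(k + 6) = k^2 + 10*k + 24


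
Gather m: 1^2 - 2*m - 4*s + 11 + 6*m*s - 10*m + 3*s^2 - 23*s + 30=m*(6*s - 12) + 3*s^2 - 27*s + 42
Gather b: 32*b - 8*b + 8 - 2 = 24*b + 6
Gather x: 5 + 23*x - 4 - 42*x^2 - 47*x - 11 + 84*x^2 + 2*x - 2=42*x^2 - 22*x - 12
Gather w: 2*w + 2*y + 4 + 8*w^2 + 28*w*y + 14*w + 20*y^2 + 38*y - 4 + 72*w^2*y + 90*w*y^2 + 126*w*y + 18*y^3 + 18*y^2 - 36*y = w^2*(72*y + 8) + w*(90*y^2 + 154*y + 16) + 18*y^3 + 38*y^2 + 4*y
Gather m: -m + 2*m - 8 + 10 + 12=m + 14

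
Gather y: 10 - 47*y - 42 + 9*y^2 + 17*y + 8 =9*y^2 - 30*y - 24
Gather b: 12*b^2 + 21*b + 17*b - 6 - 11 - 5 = 12*b^2 + 38*b - 22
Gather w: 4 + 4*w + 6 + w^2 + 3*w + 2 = w^2 + 7*w + 12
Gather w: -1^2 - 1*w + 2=1 - w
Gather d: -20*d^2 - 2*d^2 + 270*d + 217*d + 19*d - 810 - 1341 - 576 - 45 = -22*d^2 + 506*d - 2772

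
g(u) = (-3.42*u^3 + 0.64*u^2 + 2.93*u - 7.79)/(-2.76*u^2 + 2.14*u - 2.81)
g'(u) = (5.52*u - 2.14)*(-3.42*u^3 + 0.64*u^2 + 2.93*u - 7.79)/(-2.76*u^2 + 2.14*u - 2.81)^2 + (-10.26*u^2 + 1.28*u + 2.93)/(-2.76*u^2 + 2.14*u - 2.81)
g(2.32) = 3.17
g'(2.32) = 1.22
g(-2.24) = -1.27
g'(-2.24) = 1.54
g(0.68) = 2.50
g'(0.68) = -1.17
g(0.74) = 2.43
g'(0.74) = -1.09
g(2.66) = 3.59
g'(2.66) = 1.27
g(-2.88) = -2.22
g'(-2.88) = 1.44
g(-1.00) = 0.86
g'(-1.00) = 1.97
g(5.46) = 7.21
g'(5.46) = 1.28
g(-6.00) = -6.40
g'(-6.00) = 1.29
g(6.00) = 7.90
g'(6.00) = 1.28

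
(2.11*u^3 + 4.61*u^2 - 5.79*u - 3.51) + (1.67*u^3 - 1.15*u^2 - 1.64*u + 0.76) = 3.78*u^3 + 3.46*u^2 - 7.43*u - 2.75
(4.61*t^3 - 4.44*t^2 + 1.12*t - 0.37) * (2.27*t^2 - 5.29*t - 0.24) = 10.4647*t^5 - 34.4657*t^4 + 24.9236*t^3 - 5.6991*t^2 + 1.6885*t + 0.0888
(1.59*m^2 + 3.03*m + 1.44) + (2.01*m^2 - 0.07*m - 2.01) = 3.6*m^2 + 2.96*m - 0.57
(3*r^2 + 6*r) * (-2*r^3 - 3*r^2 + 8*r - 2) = -6*r^5 - 21*r^4 + 6*r^3 + 42*r^2 - 12*r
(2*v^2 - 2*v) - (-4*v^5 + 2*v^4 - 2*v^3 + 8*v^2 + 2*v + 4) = 4*v^5 - 2*v^4 + 2*v^3 - 6*v^2 - 4*v - 4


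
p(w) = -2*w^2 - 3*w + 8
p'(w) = -4*w - 3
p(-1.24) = 8.64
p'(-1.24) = 1.96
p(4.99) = -56.77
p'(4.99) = -22.96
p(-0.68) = 9.12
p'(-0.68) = -0.28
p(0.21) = 7.28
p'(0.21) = -3.84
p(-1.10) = 8.88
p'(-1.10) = 1.40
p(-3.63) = -7.46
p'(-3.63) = 11.52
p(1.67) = -2.59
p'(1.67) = -9.68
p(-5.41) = -34.31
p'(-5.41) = 18.64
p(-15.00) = -397.00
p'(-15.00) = 57.00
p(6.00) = -82.00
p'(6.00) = -27.00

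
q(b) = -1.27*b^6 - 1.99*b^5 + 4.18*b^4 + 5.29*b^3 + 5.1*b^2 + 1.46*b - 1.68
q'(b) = -7.62*b^5 - 9.95*b^4 + 16.72*b^3 + 15.87*b^2 + 10.2*b + 1.46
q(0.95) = 9.78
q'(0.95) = 25.81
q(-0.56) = -1.35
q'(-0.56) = -2.77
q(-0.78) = -0.39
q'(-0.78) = -6.26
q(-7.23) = -132407.91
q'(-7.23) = 117788.42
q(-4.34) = -4284.09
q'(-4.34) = 7092.10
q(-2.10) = 22.40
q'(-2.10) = 12.88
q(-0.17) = -1.80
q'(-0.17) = 0.10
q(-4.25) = -3682.88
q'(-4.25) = 6280.75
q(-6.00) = -39331.08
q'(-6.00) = 43257.98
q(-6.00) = -39331.08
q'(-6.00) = 43257.98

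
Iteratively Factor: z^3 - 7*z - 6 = (z + 1)*(z^2 - z - 6) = (z + 1)*(z + 2)*(z - 3)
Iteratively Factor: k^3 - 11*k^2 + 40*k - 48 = (k - 4)*(k^2 - 7*k + 12) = (k - 4)^2*(k - 3)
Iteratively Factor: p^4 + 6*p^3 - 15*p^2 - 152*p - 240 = (p + 3)*(p^3 + 3*p^2 - 24*p - 80) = (p + 3)*(p + 4)*(p^2 - p - 20) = (p - 5)*(p + 3)*(p + 4)*(p + 4)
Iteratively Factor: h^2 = (h)*(h)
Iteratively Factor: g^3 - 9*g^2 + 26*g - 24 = (g - 3)*(g^2 - 6*g + 8) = (g - 3)*(g - 2)*(g - 4)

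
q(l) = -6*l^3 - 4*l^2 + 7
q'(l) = -18*l^2 - 8*l = 2*l*(-9*l - 4)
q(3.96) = -428.32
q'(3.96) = -313.95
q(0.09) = 6.96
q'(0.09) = -0.87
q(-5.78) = 1031.97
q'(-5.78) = -555.11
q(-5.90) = 1100.03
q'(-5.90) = -579.38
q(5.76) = -1272.33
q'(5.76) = -643.28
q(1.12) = -6.45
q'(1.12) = -31.54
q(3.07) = -204.31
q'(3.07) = -194.21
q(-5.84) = 1065.64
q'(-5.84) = -567.18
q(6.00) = -1433.00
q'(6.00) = -696.00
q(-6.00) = 1159.00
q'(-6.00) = -600.00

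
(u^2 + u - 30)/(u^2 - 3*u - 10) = (u + 6)/(u + 2)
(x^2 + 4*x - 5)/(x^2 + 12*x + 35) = (x - 1)/(x + 7)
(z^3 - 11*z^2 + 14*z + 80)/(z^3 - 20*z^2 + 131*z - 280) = (z + 2)/(z - 7)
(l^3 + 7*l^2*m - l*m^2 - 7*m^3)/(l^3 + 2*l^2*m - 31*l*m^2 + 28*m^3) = (l + m)/(l - 4*m)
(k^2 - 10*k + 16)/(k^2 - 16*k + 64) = (k - 2)/(k - 8)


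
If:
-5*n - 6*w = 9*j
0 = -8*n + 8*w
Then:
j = -11*w/9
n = w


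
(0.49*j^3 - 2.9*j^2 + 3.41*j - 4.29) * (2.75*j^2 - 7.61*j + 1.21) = 1.3475*j^5 - 11.7039*j^4 + 32.0394*j^3 - 41.2566*j^2 + 36.773*j - 5.1909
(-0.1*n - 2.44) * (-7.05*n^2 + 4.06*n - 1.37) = 0.705*n^3 + 16.796*n^2 - 9.7694*n + 3.3428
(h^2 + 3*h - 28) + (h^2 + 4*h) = 2*h^2 + 7*h - 28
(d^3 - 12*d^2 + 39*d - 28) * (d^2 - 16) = d^5 - 12*d^4 + 23*d^3 + 164*d^2 - 624*d + 448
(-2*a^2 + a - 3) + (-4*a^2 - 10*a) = -6*a^2 - 9*a - 3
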